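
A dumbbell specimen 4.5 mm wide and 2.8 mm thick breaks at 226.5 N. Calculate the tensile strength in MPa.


Area = width * thickness = 4.5 * 2.8 = 12.6 mm^2
TS = force / area = 226.5 / 12.6 = 17.98 MPa

17.98 MPa


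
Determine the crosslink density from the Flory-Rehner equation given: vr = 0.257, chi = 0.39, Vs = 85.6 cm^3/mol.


ln(1 - vr) = ln(1 - 0.257) = -0.2971
Numerator = -((-0.2971) + 0.257 + 0.39 * 0.257^2) = 0.0143
Denominator = 85.6 * (0.257^(1/3) - 0.257/2) = 43.4237
nu = 0.0143 / 43.4237 = 3.2932e-04 mol/cm^3

3.2932e-04 mol/cm^3


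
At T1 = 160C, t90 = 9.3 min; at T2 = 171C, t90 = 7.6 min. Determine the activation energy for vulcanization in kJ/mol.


T1 = 433.15 K, T2 = 444.15 K
1/T1 - 1/T2 = 5.7177e-05
ln(t1/t2) = ln(9.3/7.6) = 0.2019
Ea = 8.314 * 0.2019 / 5.7177e-05 = 29352.7521 J/mol
Ea = 29.35 kJ/mol

29.35 kJ/mol


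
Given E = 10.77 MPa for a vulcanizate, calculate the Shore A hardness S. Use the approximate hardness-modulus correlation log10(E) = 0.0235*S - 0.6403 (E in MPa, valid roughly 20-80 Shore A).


log10(E) = 0.0235*S - 0.6403  =>  S = (log10(E) + 0.6403) / 0.0235
log10(10.77) = 1.032216
S = (1.032216 + 0.6403) / 0.0235 = 1.672516 / 0.0235
S = 71.2

Shore A = 71.2


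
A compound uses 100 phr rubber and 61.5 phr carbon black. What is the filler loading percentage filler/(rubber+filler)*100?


Filler % = filler / (rubber + filler) * 100
= 61.5 / (100 + 61.5) * 100
= 61.5 / 161.5 * 100
= 38.08%

38.08%


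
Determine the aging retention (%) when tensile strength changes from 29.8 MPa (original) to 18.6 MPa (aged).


Retention = aged / original * 100
= 18.6 / 29.8 * 100
= 62.4%

62.4%


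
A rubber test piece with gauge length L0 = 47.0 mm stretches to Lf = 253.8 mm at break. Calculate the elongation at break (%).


Elongation = (Lf - L0) / L0 * 100
= (253.8 - 47.0) / 47.0 * 100
= 206.8 / 47.0 * 100
= 440.0%

440.0%


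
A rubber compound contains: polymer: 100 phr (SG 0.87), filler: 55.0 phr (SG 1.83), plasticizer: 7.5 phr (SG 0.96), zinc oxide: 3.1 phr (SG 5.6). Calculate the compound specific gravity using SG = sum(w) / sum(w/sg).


Sum of weights = 165.6
Volume contributions:
  polymer: 100/0.87 = 114.9425
  filler: 55.0/1.83 = 30.0546
  plasticizer: 7.5/0.96 = 7.8125
  zinc oxide: 3.1/5.6 = 0.5536
Sum of volumes = 153.3632
SG = 165.6 / 153.3632 = 1.08

SG = 1.08


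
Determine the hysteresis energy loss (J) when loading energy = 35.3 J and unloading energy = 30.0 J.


Hysteresis loss = loading - unloading
= 35.3 - 30.0
= 5.3 J

5.3 J


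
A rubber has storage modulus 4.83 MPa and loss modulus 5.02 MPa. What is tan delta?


tan delta = E'' / E'
= 5.02 / 4.83
= 1.0393

tan delta = 1.0393


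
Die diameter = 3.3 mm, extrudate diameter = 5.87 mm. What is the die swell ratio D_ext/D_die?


Die swell ratio = D_extrudate / D_die
= 5.87 / 3.3
= 1.779

Die swell = 1.779


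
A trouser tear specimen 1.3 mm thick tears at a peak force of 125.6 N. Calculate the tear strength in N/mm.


Tear strength = force / thickness
= 125.6 / 1.3
= 96.62 N/mm

96.62 N/mm


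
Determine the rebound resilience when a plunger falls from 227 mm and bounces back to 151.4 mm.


Resilience = h_rebound / h_drop * 100
= 151.4 / 227 * 100
= 66.7%

66.7%


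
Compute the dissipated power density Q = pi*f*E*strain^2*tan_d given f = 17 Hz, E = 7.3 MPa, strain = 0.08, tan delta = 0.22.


Q = pi * f * E * strain^2 * tan_d
= pi * 17 * 7.3 * 0.08^2 * 0.22
= pi * 17 * 7.3 * 0.0064 * 0.22
= 0.5489

Q = 0.5489


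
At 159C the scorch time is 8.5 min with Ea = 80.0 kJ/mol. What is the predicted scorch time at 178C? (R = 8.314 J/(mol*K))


Convert temperatures: T1 = 159 + 273.15 = 432.15 K, T2 = 178 + 273.15 = 451.15 K
ts2_new = 8.5 * exp(80000 / 8.314 * (1/451.15 - 1/432.15))
1/T2 - 1/T1 = -9.7454e-05
ts2_new = 3.33 min

3.33 min


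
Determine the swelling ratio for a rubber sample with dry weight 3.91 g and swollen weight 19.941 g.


Q = W_swollen / W_dry
Q = 19.941 / 3.91
Q = 5.1

Q = 5.1


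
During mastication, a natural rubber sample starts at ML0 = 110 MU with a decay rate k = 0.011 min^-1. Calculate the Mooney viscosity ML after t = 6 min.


ML = ML0 * exp(-k * t)
ML = 110 * exp(-0.011 * 6)
ML = 110 * 0.9361
ML = 102.97 MU

102.97 MU


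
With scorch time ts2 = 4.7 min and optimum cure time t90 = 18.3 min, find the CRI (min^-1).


CRI = 100 / (t90 - ts2)
= 100 / (18.3 - 4.7)
= 100 / 13.6
= 7.35 min^-1

7.35 min^-1


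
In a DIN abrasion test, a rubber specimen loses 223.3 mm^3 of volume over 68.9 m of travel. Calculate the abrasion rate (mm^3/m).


Rate = volume_loss / distance
= 223.3 / 68.9
= 3.241 mm^3/m

3.241 mm^3/m


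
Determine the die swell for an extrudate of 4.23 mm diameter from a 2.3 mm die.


Die swell ratio = D_extrudate / D_die
= 4.23 / 2.3
= 1.839

Die swell = 1.839


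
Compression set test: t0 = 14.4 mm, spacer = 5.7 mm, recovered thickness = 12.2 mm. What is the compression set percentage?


CS = (t0 - recovered) / (t0 - ts) * 100
= (14.4 - 12.2) / (14.4 - 5.7) * 100
= 2.2 / 8.7 * 100
= 25.3%

25.3%


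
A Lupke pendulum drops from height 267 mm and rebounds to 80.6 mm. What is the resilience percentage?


Resilience = h_rebound / h_drop * 100
= 80.6 / 267 * 100
= 30.2%

30.2%


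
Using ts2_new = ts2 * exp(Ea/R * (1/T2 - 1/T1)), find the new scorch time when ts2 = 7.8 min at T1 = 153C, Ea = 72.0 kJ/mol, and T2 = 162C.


Convert temperatures: T1 = 153 + 273.15 = 426.15 K, T2 = 162 + 273.15 = 435.15 K
ts2_new = 7.8 * exp(72000 / 8.314 * (1/435.15 - 1/426.15))
1/T2 - 1/T1 = -4.8533e-05
ts2_new = 5.12 min

5.12 min


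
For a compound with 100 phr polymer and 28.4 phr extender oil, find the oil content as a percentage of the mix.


Oil % = oil / (100 + oil) * 100
= 28.4 / (100 + 28.4) * 100
= 28.4 / 128.4 * 100
= 22.12%

22.12%


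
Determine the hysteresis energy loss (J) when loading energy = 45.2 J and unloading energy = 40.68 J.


Hysteresis loss = loading - unloading
= 45.2 - 40.68
= 4.52 J

4.52 J


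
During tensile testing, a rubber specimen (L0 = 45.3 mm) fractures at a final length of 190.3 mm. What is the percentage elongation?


Elongation = (Lf - L0) / L0 * 100
= (190.3 - 45.3) / 45.3 * 100
= 145.0 / 45.3 * 100
= 320.1%

320.1%


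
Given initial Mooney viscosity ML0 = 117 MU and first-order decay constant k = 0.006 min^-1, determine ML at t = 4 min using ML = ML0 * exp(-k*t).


ML = ML0 * exp(-k * t)
ML = 117 * exp(-0.006 * 4)
ML = 117 * 0.9763
ML = 114.23 MU

114.23 MU


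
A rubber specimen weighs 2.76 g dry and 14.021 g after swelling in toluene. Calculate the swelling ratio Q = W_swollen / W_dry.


Q = W_swollen / W_dry
Q = 14.021 / 2.76
Q = 5.08

Q = 5.08


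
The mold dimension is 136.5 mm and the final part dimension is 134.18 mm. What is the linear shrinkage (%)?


Shrinkage = (mold - part) / mold * 100
= (136.5 - 134.18) / 136.5 * 100
= 2.32 / 136.5 * 100
= 1.7%

1.7%


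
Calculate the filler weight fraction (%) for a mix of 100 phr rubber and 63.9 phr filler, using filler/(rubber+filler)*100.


Filler % = filler / (rubber + filler) * 100
= 63.9 / (100 + 63.9) * 100
= 63.9 / 163.9 * 100
= 38.99%

38.99%


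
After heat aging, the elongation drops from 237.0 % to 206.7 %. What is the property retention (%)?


Retention = aged / original * 100
= 206.7 / 237.0 * 100
= 87.2%

87.2%


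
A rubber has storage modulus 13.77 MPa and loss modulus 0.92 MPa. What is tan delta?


tan delta = E'' / E'
= 0.92 / 13.77
= 0.0668

tan delta = 0.0668


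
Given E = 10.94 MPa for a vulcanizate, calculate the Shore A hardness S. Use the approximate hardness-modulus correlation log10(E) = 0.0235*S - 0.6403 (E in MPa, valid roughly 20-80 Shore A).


log10(E) = 0.0235*S - 0.6403  =>  S = (log10(E) + 0.6403) / 0.0235
log10(10.94) = 1.039017
S = (1.039017 + 0.6403) / 0.0235 = 1.679317 / 0.0235
S = 71.5

Shore A = 71.5


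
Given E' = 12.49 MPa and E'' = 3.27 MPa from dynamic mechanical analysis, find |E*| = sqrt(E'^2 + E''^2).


|E*| = sqrt(E'^2 + E''^2)
= sqrt(12.49^2 + 3.27^2)
= sqrt(156.0001 + 10.6929)
= 12.911 MPa

12.911 MPa


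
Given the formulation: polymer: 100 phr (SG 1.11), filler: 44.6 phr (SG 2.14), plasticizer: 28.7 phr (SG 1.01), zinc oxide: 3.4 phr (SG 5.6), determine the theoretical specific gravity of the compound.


Sum of weights = 176.7
Volume contributions:
  polymer: 100/1.11 = 90.0901
  filler: 44.6/2.14 = 20.8411
  plasticizer: 28.7/1.01 = 28.4158
  zinc oxide: 3.4/5.6 = 0.6071
Sum of volumes = 139.9542
SG = 176.7 / 139.9542 = 1.263

SG = 1.263


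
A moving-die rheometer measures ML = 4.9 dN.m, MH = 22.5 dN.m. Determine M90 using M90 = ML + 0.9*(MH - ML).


M90 = ML + 0.9 * (MH - ML)
M90 = 4.9 + 0.9 * (22.5 - 4.9)
M90 = 4.9 + 0.9 * 17.6
M90 = 20.74 dN.m

20.74 dN.m


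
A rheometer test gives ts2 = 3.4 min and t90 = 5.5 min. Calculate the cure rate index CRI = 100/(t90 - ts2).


CRI = 100 / (t90 - ts2)
= 100 / (5.5 - 3.4)
= 100 / 2.1
= 47.62 min^-1

47.62 min^-1


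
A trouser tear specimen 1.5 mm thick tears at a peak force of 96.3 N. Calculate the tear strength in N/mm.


Tear strength = force / thickness
= 96.3 / 1.5
= 64.2 N/mm

64.2 N/mm


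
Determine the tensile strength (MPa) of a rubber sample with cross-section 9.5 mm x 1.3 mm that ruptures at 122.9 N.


Area = width * thickness = 9.5 * 1.3 = 12.35 mm^2
TS = force / area = 122.9 / 12.35 = 9.95 MPa

9.95 MPa


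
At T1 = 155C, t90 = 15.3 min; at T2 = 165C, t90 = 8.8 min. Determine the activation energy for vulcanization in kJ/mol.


T1 = 428.15 K, T2 = 438.15 K
1/T1 - 1/T2 = 5.3307e-05
ln(t1/t2) = ln(15.3/8.8) = 0.5531
Ea = 8.314 * 0.5531 / 5.3307e-05 = 86264.7389 J/mol
Ea = 86.26 kJ/mol

86.26 kJ/mol


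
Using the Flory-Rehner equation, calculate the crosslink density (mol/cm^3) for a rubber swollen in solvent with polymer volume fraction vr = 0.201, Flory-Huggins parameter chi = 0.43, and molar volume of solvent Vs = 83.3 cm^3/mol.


ln(1 - vr) = ln(1 - 0.201) = -0.2244
Numerator = -((-0.2244) + 0.201 + 0.43 * 0.201^2) = 0.0060
Denominator = 83.3 * (0.201^(1/3) - 0.201/2) = 40.4235
nu = 0.0060 / 40.4235 = 1.4897e-04 mol/cm^3

1.4897e-04 mol/cm^3


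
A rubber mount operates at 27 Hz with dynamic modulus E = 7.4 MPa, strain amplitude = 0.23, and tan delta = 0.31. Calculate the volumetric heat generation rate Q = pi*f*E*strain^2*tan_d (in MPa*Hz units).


Q = pi * f * E * strain^2 * tan_d
= pi * 27 * 7.4 * 0.23^2 * 0.31
= pi * 27 * 7.4 * 0.0529 * 0.31
= 10.2935

Q = 10.2935


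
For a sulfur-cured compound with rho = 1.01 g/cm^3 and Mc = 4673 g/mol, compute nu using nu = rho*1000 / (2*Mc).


nu = rho * 1000 / (2 * Mc)
nu = 1.01 * 1000 / (2 * 4673)
nu = 1010.0 / 9346
nu = 0.1081 mol/L

0.1081 mol/L


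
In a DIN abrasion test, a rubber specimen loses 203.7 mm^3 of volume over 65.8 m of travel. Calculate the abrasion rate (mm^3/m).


Rate = volume_loss / distance
= 203.7 / 65.8
= 3.096 mm^3/m

3.096 mm^3/m


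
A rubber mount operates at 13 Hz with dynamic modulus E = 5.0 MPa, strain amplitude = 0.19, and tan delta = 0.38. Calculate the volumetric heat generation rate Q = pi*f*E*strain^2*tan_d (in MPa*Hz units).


Q = pi * f * E * strain^2 * tan_d
= pi * 13 * 5.0 * 0.19^2 * 0.38
= pi * 13 * 5.0 * 0.0361 * 0.38
= 2.8013

Q = 2.8013


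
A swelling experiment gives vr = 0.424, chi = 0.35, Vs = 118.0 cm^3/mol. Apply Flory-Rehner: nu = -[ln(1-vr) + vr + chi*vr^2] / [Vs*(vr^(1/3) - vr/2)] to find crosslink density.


ln(1 - vr) = ln(1 - 0.424) = -0.5516
Numerator = -((-0.5516) + 0.424 + 0.35 * 0.424^2) = 0.0647
Denominator = 118.0 * (0.424^(1/3) - 0.424/2) = 63.6323
nu = 0.0647 / 63.6323 = 0.0010 mol/cm^3

0.0010 mol/cm^3


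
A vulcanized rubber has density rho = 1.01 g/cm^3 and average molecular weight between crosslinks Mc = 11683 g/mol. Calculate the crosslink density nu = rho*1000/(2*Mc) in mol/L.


nu = rho * 1000 / (2 * Mc)
nu = 1.01 * 1000 / (2 * 11683)
nu = 1010.0 / 23366
nu = 0.0432 mol/L

0.0432 mol/L


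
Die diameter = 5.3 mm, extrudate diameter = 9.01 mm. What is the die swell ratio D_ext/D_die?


Die swell ratio = D_extrudate / D_die
= 9.01 / 5.3
= 1.7

Die swell = 1.7


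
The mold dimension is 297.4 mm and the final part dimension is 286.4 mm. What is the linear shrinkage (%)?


Shrinkage = (mold - part) / mold * 100
= (297.4 - 286.4) / 297.4 * 100
= 11.0 / 297.4 * 100
= 3.7%

3.7%


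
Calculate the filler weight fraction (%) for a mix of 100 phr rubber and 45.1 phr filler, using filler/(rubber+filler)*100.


Filler % = filler / (rubber + filler) * 100
= 45.1 / (100 + 45.1) * 100
= 45.1 / 145.1 * 100
= 31.08%

31.08%


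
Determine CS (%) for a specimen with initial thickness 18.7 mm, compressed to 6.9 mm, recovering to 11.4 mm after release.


CS = (t0 - recovered) / (t0 - ts) * 100
= (18.7 - 11.4) / (18.7 - 6.9) * 100
= 7.3 / 11.8 * 100
= 61.9%

61.9%


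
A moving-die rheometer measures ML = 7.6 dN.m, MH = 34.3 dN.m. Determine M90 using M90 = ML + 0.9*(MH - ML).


M90 = ML + 0.9 * (MH - ML)
M90 = 7.6 + 0.9 * (34.3 - 7.6)
M90 = 7.6 + 0.9 * 26.7
M90 = 31.63 dN.m

31.63 dN.m


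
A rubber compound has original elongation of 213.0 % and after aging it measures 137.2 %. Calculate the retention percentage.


Retention = aged / original * 100
= 137.2 / 213.0 * 100
= 64.4%

64.4%


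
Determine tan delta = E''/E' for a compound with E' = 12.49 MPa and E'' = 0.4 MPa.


tan delta = E'' / E'
= 0.4 / 12.49
= 0.032

tan delta = 0.032


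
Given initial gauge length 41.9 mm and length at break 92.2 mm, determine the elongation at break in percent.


Elongation = (Lf - L0) / L0 * 100
= (92.2 - 41.9) / 41.9 * 100
= 50.3 / 41.9 * 100
= 120.0%

120.0%


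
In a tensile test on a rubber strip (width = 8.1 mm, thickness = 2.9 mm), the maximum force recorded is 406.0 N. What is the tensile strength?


Area = width * thickness = 8.1 * 2.9 = 23.49 mm^2
TS = force / area = 406.0 / 23.49 = 17.28 MPa

17.28 MPa


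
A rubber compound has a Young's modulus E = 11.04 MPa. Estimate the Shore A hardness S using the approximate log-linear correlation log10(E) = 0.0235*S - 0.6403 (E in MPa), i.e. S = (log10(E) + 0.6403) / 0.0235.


log10(E) = 0.0235*S - 0.6403  =>  S = (log10(E) + 0.6403) / 0.0235
log10(11.04) = 1.042969
S = (1.042969 + 0.6403) / 0.0235 = 1.683269 / 0.0235
S = 71.6

Shore A = 71.6


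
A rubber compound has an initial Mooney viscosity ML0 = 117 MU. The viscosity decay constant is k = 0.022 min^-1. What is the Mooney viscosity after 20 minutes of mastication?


ML = ML0 * exp(-k * t)
ML = 117 * exp(-0.022 * 20)
ML = 117 * 0.6440
ML = 75.35 MU

75.35 MU


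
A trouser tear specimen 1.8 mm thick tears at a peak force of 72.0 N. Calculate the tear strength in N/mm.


Tear strength = force / thickness
= 72.0 / 1.8
= 40.0 N/mm

40.0 N/mm


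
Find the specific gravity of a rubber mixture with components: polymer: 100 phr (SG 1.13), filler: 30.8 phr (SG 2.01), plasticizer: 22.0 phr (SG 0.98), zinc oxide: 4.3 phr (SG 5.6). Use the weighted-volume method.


Sum of weights = 157.1
Volume contributions:
  polymer: 100/1.13 = 88.4956
  filler: 30.8/2.01 = 15.3234
  plasticizer: 22.0/0.98 = 22.4490
  zinc oxide: 4.3/5.6 = 0.7679
Sum of volumes = 127.0358
SG = 157.1 / 127.0358 = 1.237

SG = 1.237


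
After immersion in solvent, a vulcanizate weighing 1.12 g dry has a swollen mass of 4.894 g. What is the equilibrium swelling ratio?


Q = W_swollen / W_dry
Q = 4.894 / 1.12
Q = 4.37

Q = 4.37


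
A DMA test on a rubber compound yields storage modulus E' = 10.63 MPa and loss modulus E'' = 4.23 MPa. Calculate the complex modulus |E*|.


|E*| = sqrt(E'^2 + E''^2)
= sqrt(10.63^2 + 4.23^2)
= sqrt(112.9969 + 17.8929)
= 11.441 MPa

11.441 MPa


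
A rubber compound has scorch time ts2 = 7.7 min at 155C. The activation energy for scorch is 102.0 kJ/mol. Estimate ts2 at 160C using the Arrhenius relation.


Convert temperatures: T1 = 155 + 273.15 = 428.15 K, T2 = 160 + 273.15 = 433.15 K
ts2_new = 7.7 * exp(102000 / 8.314 * (1/433.15 - 1/428.15))
1/T2 - 1/T1 = -2.6961e-05
ts2_new = 5.53 min

5.53 min


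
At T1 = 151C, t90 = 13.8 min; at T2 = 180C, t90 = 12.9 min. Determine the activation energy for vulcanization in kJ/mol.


T1 = 424.15 K, T2 = 453.15 K
1/T1 - 1/T2 = 1.5088e-04
ln(t1/t2) = ln(13.8/12.9) = 0.0674
Ea = 8.314 * 0.0674 / 1.5088e-04 = 3716.2018 J/mol
Ea = 3.72 kJ/mol

3.72 kJ/mol


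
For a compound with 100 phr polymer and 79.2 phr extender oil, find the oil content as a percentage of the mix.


Oil % = oil / (100 + oil) * 100
= 79.2 / (100 + 79.2) * 100
= 79.2 / 179.2 * 100
= 44.2%

44.2%


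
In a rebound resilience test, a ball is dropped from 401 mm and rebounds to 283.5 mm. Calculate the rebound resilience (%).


Resilience = h_rebound / h_drop * 100
= 283.5 / 401 * 100
= 70.7%

70.7%


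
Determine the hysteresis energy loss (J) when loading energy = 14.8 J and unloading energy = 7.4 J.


Hysteresis loss = loading - unloading
= 14.8 - 7.4
= 7.4 J

7.4 J


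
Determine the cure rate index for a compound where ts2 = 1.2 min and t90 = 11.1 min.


CRI = 100 / (t90 - ts2)
= 100 / (11.1 - 1.2)
= 100 / 9.9
= 10.1 min^-1

10.1 min^-1


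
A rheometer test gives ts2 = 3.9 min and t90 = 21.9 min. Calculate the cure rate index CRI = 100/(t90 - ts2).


CRI = 100 / (t90 - ts2)
= 100 / (21.9 - 3.9)
= 100 / 18.0
= 5.56 min^-1

5.56 min^-1


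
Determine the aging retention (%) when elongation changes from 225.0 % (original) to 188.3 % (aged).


Retention = aged / original * 100
= 188.3 / 225.0 * 100
= 83.7%

83.7%


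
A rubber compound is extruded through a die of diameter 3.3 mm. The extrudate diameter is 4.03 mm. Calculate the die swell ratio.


Die swell ratio = D_extrudate / D_die
= 4.03 / 3.3
= 1.221

Die swell = 1.221


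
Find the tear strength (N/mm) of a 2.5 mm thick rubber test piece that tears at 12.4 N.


Tear strength = force / thickness
= 12.4 / 2.5
= 4.96 N/mm

4.96 N/mm


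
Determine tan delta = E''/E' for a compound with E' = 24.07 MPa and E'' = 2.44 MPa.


tan delta = E'' / E'
= 2.44 / 24.07
= 0.1014

tan delta = 0.1014


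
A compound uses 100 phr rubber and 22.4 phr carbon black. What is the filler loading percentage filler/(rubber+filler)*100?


Filler % = filler / (rubber + filler) * 100
= 22.4 / (100 + 22.4) * 100
= 22.4 / 122.4 * 100
= 18.3%

18.3%


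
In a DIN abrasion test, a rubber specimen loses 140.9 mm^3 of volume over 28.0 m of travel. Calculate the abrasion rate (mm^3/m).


Rate = volume_loss / distance
= 140.9 / 28.0
= 5.032 mm^3/m

5.032 mm^3/m


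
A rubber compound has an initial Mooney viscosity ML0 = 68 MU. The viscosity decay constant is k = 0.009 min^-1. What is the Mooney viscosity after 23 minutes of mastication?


ML = ML0 * exp(-k * t)
ML = 68 * exp(-0.009 * 23)
ML = 68 * 0.8130
ML = 55.29 MU

55.29 MU


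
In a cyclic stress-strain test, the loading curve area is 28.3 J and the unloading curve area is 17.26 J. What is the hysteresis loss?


Hysteresis loss = loading - unloading
= 28.3 - 17.26
= 11.04 J

11.04 J


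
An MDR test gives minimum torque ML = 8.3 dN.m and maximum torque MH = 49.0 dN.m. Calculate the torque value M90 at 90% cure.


M90 = ML + 0.9 * (MH - ML)
M90 = 8.3 + 0.9 * (49.0 - 8.3)
M90 = 8.3 + 0.9 * 40.7
M90 = 44.93 dN.m

44.93 dN.m


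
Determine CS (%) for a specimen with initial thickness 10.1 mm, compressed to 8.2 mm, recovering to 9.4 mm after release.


CS = (t0 - recovered) / (t0 - ts) * 100
= (10.1 - 9.4) / (10.1 - 8.2) * 100
= 0.7 / 1.9 * 100
= 36.8%

36.8%


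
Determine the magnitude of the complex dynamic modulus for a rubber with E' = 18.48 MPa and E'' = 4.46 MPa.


|E*| = sqrt(E'^2 + E''^2)
= sqrt(18.48^2 + 4.46^2)
= sqrt(341.5104 + 19.8916)
= 19.011 MPa

19.011 MPa


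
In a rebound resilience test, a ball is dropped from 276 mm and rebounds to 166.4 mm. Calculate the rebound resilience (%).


Resilience = h_rebound / h_drop * 100
= 166.4 / 276 * 100
= 60.3%

60.3%


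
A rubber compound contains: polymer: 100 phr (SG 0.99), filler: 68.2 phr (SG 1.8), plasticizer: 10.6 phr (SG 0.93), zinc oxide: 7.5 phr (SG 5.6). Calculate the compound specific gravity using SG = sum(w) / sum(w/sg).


Sum of weights = 186.3
Volume contributions:
  polymer: 100/0.99 = 101.0101
  filler: 68.2/1.8 = 37.8889
  plasticizer: 10.6/0.93 = 11.3978
  zinc oxide: 7.5/5.6 = 1.3393
Sum of volumes = 151.6361
SG = 186.3 / 151.6361 = 1.229

SG = 1.229


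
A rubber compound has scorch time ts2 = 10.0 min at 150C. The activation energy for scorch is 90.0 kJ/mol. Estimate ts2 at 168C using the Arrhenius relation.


Convert temperatures: T1 = 150 + 273.15 = 423.15 K, T2 = 168 + 273.15 = 441.15 K
ts2_new = 10.0 * exp(90000 / 8.314 * (1/441.15 - 1/423.15))
1/T2 - 1/T1 = -9.6425e-05
ts2_new = 3.52 min

3.52 min


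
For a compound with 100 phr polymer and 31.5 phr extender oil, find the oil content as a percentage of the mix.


Oil % = oil / (100 + oil) * 100
= 31.5 / (100 + 31.5) * 100
= 31.5 / 131.5 * 100
= 23.95%

23.95%


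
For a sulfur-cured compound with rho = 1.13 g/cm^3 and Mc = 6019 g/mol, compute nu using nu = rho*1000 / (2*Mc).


nu = rho * 1000 / (2 * Mc)
nu = 1.13 * 1000 / (2 * 6019)
nu = 1130.0 / 12038
nu = 0.0939 mol/L

0.0939 mol/L


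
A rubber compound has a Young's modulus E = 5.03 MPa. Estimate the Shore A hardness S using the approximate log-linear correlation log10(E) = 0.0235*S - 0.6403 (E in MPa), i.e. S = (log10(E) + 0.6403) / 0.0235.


log10(E) = 0.0235*S - 0.6403  =>  S = (log10(E) + 0.6403) / 0.0235
log10(5.03) = 0.701568
S = (0.701568 + 0.6403) / 0.0235 = 1.341868 / 0.0235
S = 57.1

Shore A = 57.1


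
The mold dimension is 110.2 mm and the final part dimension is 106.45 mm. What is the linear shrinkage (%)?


Shrinkage = (mold - part) / mold * 100
= (110.2 - 106.45) / 110.2 * 100
= 3.75 / 110.2 * 100
= 3.4%

3.4%


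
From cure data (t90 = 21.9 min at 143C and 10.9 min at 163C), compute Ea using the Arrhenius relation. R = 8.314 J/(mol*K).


T1 = 416.15 K, T2 = 436.15 K
1/T1 - 1/T2 = 1.1019e-04
ln(t1/t2) = ln(21.9/10.9) = 0.6977
Ea = 8.314 * 0.6977 / 1.1019e-04 = 52644.0590 J/mol
Ea = 52.64 kJ/mol

52.64 kJ/mol


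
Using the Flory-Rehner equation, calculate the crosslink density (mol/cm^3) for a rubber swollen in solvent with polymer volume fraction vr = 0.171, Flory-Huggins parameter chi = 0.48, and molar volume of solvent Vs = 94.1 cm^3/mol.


ln(1 - vr) = ln(1 - 0.171) = -0.1875
Numerator = -((-0.1875) + 0.171 + 0.48 * 0.171^2) = 0.0025
Denominator = 94.1 * (0.171^(1/3) - 0.171/2) = 44.1846
nu = 0.0025 / 44.1846 = 5.6568e-05 mol/cm^3

5.6568e-05 mol/cm^3


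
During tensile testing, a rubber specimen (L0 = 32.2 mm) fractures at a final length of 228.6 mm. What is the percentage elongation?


Elongation = (Lf - L0) / L0 * 100
= (228.6 - 32.2) / 32.2 * 100
= 196.4 / 32.2 * 100
= 609.9%

609.9%


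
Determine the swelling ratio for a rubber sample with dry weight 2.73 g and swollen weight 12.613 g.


Q = W_swollen / W_dry
Q = 12.613 / 2.73
Q = 4.62

Q = 4.62


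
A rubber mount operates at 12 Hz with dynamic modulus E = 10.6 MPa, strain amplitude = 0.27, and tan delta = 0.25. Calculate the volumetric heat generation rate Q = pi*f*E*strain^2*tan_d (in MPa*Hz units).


Q = pi * f * E * strain^2 * tan_d
= pi * 12 * 10.6 * 0.27^2 * 0.25
= pi * 12 * 10.6 * 0.0729 * 0.25
= 7.2829

Q = 7.2829


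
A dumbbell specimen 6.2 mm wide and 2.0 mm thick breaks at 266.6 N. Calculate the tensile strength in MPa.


Area = width * thickness = 6.2 * 2.0 = 12.4 mm^2
TS = force / area = 266.6 / 12.4 = 21.5 MPa

21.5 MPa


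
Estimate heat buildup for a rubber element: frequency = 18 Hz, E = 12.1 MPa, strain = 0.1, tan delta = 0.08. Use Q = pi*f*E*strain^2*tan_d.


Q = pi * f * E * strain^2 * tan_d
= pi * 18 * 12.1 * 0.1^2 * 0.08
= pi * 18 * 12.1 * 0.0100 * 0.08
= 0.5474

Q = 0.5474


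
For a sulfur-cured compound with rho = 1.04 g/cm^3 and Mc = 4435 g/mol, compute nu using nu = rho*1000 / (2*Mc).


nu = rho * 1000 / (2 * Mc)
nu = 1.04 * 1000 / (2 * 4435)
nu = 1040.0 / 8870
nu = 0.1172 mol/L

0.1172 mol/L


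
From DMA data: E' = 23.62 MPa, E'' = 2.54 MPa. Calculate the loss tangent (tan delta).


tan delta = E'' / E'
= 2.54 / 23.62
= 0.1075

tan delta = 0.1075


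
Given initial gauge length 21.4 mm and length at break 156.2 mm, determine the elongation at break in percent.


Elongation = (Lf - L0) / L0 * 100
= (156.2 - 21.4) / 21.4 * 100
= 134.8 / 21.4 * 100
= 629.9%

629.9%


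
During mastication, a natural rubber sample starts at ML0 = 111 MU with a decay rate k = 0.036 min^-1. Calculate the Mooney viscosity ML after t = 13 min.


ML = ML0 * exp(-k * t)
ML = 111 * exp(-0.036 * 13)
ML = 111 * 0.6263
ML = 69.51 MU

69.51 MU


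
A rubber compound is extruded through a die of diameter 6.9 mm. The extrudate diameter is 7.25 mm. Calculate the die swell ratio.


Die swell ratio = D_extrudate / D_die
= 7.25 / 6.9
= 1.051

Die swell = 1.051


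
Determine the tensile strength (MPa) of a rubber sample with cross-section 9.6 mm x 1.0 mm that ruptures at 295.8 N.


Area = width * thickness = 9.6 * 1.0 = 9.6 mm^2
TS = force / area = 295.8 / 9.6 = 30.81 MPa

30.81 MPa


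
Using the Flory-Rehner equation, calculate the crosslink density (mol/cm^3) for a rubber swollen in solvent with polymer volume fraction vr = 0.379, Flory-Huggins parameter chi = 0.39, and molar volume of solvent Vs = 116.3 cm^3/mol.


ln(1 - vr) = ln(1 - 0.379) = -0.4764
Numerator = -((-0.4764) + 0.379 + 0.39 * 0.379^2) = 0.0414
Denominator = 116.3 * (0.379^(1/3) - 0.379/2) = 62.1251
nu = 0.0414 / 62.1251 = 6.6647e-04 mol/cm^3

6.6647e-04 mol/cm^3


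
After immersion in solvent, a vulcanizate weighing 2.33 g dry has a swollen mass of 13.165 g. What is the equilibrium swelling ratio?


Q = W_swollen / W_dry
Q = 13.165 / 2.33
Q = 5.65

Q = 5.65


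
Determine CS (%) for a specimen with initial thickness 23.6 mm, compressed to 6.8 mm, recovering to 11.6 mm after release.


CS = (t0 - recovered) / (t0 - ts) * 100
= (23.6 - 11.6) / (23.6 - 6.8) * 100
= 12.0 / 16.8 * 100
= 71.4%

71.4%


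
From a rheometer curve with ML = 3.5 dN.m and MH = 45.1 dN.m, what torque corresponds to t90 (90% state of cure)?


M90 = ML + 0.9 * (MH - ML)
M90 = 3.5 + 0.9 * (45.1 - 3.5)
M90 = 3.5 + 0.9 * 41.6
M90 = 40.94 dN.m

40.94 dN.m


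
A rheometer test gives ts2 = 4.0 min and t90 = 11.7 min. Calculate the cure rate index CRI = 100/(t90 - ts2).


CRI = 100 / (t90 - ts2)
= 100 / (11.7 - 4.0)
= 100 / 7.7
= 12.99 min^-1

12.99 min^-1


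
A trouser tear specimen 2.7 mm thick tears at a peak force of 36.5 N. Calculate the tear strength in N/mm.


Tear strength = force / thickness
= 36.5 / 2.7
= 13.52 N/mm

13.52 N/mm


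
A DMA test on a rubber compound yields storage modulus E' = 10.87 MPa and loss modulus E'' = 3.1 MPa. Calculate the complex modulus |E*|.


|E*| = sqrt(E'^2 + E''^2)
= sqrt(10.87^2 + 3.1^2)
= sqrt(118.1569 + 9.6100)
= 11.303 MPa

11.303 MPa


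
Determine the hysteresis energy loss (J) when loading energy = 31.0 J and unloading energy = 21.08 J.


Hysteresis loss = loading - unloading
= 31.0 - 21.08
= 9.92 J

9.92 J


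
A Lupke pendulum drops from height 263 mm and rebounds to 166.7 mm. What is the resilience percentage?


Resilience = h_rebound / h_drop * 100
= 166.7 / 263 * 100
= 63.4%

63.4%


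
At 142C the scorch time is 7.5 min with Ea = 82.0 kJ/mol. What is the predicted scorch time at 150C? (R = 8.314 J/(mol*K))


Convert temperatures: T1 = 142 + 273.15 = 415.15 K, T2 = 150 + 273.15 = 423.15 K
ts2_new = 7.5 * exp(82000 / 8.314 * (1/423.15 - 1/415.15))
1/T2 - 1/T1 = -4.5540e-05
ts2_new = 4.79 min

4.79 min


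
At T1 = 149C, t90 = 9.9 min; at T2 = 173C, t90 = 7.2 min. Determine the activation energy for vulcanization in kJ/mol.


T1 = 422.15 K, T2 = 446.15 K
1/T1 - 1/T2 = 1.2743e-04
ln(t1/t2) = ln(9.9/7.2) = 0.3185
Ea = 8.314 * 0.3185 / 1.2743e-04 = 20777.4770 J/mol
Ea = 20.78 kJ/mol

20.78 kJ/mol


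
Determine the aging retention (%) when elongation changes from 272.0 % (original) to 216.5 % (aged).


Retention = aged / original * 100
= 216.5 / 272.0 * 100
= 79.6%

79.6%


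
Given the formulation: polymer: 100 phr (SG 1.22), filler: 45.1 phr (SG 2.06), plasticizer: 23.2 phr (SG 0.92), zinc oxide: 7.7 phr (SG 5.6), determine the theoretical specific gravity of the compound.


Sum of weights = 176.0
Volume contributions:
  polymer: 100/1.22 = 81.9672
  filler: 45.1/2.06 = 21.8932
  plasticizer: 23.2/0.92 = 25.2174
  zinc oxide: 7.7/5.6 = 1.3750
Sum of volumes = 130.4528
SG = 176.0 / 130.4528 = 1.349

SG = 1.349


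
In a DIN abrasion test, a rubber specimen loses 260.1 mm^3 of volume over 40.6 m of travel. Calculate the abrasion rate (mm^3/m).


Rate = volume_loss / distance
= 260.1 / 40.6
= 6.406 mm^3/m

6.406 mm^3/m


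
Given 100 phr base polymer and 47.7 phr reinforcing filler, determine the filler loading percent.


Filler % = filler / (rubber + filler) * 100
= 47.7 / (100 + 47.7) * 100
= 47.7 / 147.7 * 100
= 32.3%

32.3%


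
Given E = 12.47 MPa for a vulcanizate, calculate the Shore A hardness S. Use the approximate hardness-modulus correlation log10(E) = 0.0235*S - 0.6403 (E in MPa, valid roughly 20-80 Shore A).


log10(E) = 0.0235*S - 0.6403  =>  S = (log10(E) + 0.6403) / 0.0235
log10(12.47) = 1.095866
S = (1.095866 + 0.6403) / 0.0235 = 1.736166 / 0.0235
S = 73.9

Shore A = 73.9


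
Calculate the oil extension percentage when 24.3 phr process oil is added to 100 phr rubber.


Oil % = oil / (100 + oil) * 100
= 24.3 / (100 + 24.3) * 100
= 24.3 / 124.3 * 100
= 19.55%

19.55%


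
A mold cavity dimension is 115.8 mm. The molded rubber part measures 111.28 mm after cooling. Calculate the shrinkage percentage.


Shrinkage = (mold - part) / mold * 100
= (115.8 - 111.28) / 115.8 * 100
= 4.52 / 115.8 * 100
= 3.9%

3.9%


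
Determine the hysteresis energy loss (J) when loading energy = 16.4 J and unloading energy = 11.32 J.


Hysteresis loss = loading - unloading
= 16.4 - 11.32
= 5.08 J

5.08 J


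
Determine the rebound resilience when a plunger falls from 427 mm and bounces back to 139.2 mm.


Resilience = h_rebound / h_drop * 100
= 139.2 / 427 * 100
= 32.6%

32.6%


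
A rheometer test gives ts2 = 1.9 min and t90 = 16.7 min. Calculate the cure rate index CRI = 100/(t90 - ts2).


CRI = 100 / (t90 - ts2)
= 100 / (16.7 - 1.9)
= 100 / 14.8
= 6.76 min^-1

6.76 min^-1


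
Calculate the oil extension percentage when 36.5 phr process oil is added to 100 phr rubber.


Oil % = oil / (100 + oil) * 100
= 36.5 / (100 + 36.5) * 100
= 36.5 / 136.5 * 100
= 26.74%

26.74%


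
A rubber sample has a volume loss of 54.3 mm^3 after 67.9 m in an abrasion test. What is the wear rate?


Rate = volume_loss / distance
= 54.3 / 67.9
= 0.8 mm^3/m

0.8 mm^3/m


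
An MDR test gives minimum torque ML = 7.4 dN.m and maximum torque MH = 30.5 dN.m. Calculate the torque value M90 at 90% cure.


M90 = ML + 0.9 * (MH - ML)
M90 = 7.4 + 0.9 * (30.5 - 7.4)
M90 = 7.4 + 0.9 * 23.1
M90 = 28.19 dN.m

28.19 dN.m


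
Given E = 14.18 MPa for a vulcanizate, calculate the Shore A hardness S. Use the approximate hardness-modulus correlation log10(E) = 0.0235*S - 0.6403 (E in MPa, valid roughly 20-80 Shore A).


log10(E) = 0.0235*S - 0.6403  =>  S = (log10(E) + 0.6403) / 0.0235
log10(14.18) = 1.151676
S = (1.151676 + 0.6403) / 0.0235 = 1.791976 / 0.0235
S = 76.3

Shore A = 76.3


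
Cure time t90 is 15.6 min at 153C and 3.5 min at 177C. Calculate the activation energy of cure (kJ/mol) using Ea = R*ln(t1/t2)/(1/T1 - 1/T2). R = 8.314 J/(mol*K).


T1 = 426.15 K, T2 = 450.15 K
1/T1 - 1/T2 = 1.2511e-04
ln(t1/t2) = ln(15.6/3.5) = 1.4945
Ea = 8.314 * 1.4945 / 1.2511e-04 = 99315.4361 J/mol
Ea = 99.32 kJ/mol

99.32 kJ/mol


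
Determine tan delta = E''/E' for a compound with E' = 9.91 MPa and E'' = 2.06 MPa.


tan delta = E'' / E'
= 2.06 / 9.91
= 0.2079

tan delta = 0.2079


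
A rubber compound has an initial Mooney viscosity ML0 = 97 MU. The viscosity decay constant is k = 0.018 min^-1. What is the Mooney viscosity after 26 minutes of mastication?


ML = ML0 * exp(-k * t)
ML = 97 * exp(-0.018 * 26)
ML = 97 * 0.6263
ML = 60.75 MU

60.75 MU


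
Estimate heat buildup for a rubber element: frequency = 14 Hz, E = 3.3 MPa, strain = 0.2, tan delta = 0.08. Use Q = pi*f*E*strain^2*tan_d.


Q = pi * f * E * strain^2 * tan_d
= pi * 14 * 3.3 * 0.2^2 * 0.08
= pi * 14 * 3.3 * 0.0400 * 0.08
= 0.4645

Q = 0.4645


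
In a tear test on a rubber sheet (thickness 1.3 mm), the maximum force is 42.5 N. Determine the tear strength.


Tear strength = force / thickness
= 42.5 / 1.3
= 32.69 N/mm

32.69 N/mm


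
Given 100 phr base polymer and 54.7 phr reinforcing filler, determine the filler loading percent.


Filler % = filler / (rubber + filler) * 100
= 54.7 / (100 + 54.7) * 100
= 54.7 / 154.7 * 100
= 35.36%

35.36%


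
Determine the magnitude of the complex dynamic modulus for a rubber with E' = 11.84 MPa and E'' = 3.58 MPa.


|E*| = sqrt(E'^2 + E''^2)
= sqrt(11.84^2 + 3.58^2)
= sqrt(140.1856 + 12.8164)
= 12.369 MPa

12.369 MPa


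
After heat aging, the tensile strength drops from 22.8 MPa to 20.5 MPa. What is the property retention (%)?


Retention = aged / original * 100
= 20.5 / 22.8 * 100
= 89.9%

89.9%


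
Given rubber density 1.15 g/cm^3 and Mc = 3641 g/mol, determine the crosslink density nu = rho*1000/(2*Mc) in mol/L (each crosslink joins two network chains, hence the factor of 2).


nu = rho * 1000 / (2 * Mc)
nu = 1.15 * 1000 / (2 * 3641)
nu = 1150.0 / 7282
nu = 0.1579 mol/L

0.1579 mol/L


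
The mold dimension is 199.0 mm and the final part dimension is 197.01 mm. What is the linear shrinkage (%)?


Shrinkage = (mold - part) / mold * 100
= (199.0 - 197.01) / 199.0 * 100
= 1.99 / 199.0 * 100
= 1.0%

1.0%


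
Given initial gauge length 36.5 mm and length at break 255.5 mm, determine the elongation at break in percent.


Elongation = (Lf - L0) / L0 * 100
= (255.5 - 36.5) / 36.5 * 100
= 219.0 / 36.5 * 100
= 600.0%

600.0%


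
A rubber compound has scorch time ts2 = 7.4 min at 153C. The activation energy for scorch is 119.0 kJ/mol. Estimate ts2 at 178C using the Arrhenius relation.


Convert temperatures: T1 = 153 + 273.15 = 426.15 K, T2 = 178 + 273.15 = 451.15 K
ts2_new = 7.4 * exp(119000 / 8.314 * (1/451.15 - 1/426.15))
1/T2 - 1/T1 = -1.3003e-04
ts2_new = 1.15 min

1.15 min


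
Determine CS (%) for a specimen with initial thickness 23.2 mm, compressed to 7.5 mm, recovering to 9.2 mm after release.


CS = (t0 - recovered) / (t0 - ts) * 100
= (23.2 - 9.2) / (23.2 - 7.5) * 100
= 14.0 / 15.7 * 100
= 89.2%

89.2%


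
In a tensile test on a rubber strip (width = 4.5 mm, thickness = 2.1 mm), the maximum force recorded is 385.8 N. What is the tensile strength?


Area = width * thickness = 4.5 * 2.1 = 9.45 mm^2
TS = force / area = 385.8 / 9.45 = 40.83 MPa

40.83 MPa


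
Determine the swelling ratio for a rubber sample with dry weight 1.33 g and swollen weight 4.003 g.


Q = W_swollen / W_dry
Q = 4.003 / 1.33
Q = 3.01

Q = 3.01


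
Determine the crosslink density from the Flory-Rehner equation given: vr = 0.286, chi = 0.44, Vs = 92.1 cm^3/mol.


ln(1 - vr) = ln(1 - 0.286) = -0.3369
Numerator = -((-0.3369) + 0.286 + 0.44 * 0.286^2) = 0.0149
Denominator = 92.1 * (0.286^(1/3) - 0.286/2) = 47.5101
nu = 0.0149 / 47.5101 = 3.1324e-04 mol/cm^3

3.1324e-04 mol/cm^3


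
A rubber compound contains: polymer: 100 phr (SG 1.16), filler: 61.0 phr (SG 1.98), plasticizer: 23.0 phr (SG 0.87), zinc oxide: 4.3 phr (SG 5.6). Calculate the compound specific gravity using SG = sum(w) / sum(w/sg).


Sum of weights = 188.3
Volume contributions:
  polymer: 100/1.16 = 86.2069
  filler: 61.0/1.98 = 30.8081
  plasticizer: 23.0/0.87 = 26.4368
  zinc oxide: 4.3/5.6 = 0.7679
Sum of volumes = 144.2196
SG = 188.3 / 144.2196 = 1.306

SG = 1.306


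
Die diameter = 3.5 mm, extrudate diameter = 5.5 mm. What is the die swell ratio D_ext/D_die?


Die swell ratio = D_extrudate / D_die
= 5.5 / 3.5
= 1.571

Die swell = 1.571


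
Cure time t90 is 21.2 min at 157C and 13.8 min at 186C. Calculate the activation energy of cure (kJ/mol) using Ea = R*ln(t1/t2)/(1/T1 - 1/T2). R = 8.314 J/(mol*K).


T1 = 430.15 K, T2 = 459.15 K
1/T1 - 1/T2 = 1.4683e-04
ln(t1/t2) = ln(21.2/13.8) = 0.4293
Ea = 8.314 * 0.4293 / 1.4683e-04 = 24309.7445 J/mol
Ea = 24.31 kJ/mol

24.31 kJ/mol


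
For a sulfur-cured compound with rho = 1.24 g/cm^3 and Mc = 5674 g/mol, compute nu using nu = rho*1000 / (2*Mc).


nu = rho * 1000 / (2 * Mc)
nu = 1.24 * 1000 / (2 * 5674)
nu = 1240.0 / 11348
nu = 0.1093 mol/L

0.1093 mol/L


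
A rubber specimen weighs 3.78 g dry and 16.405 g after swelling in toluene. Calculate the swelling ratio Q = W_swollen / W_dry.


Q = W_swollen / W_dry
Q = 16.405 / 3.78
Q = 4.34

Q = 4.34


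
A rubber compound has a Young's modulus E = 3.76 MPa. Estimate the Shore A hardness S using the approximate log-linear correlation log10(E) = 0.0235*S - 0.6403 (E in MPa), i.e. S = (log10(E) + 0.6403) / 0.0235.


log10(E) = 0.0235*S - 0.6403  =>  S = (log10(E) + 0.6403) / 0.0235
log10(3.76) = 0.575188
S = (0.575188 + 0.6403) / 0.0235 = 1.215488 / 0.0235
S = 51.7

Shore A = 51.7


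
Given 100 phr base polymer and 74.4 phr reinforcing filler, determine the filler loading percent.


Filler % = filler / (rubber + filler) * 100
= 74.4 / (100 + 74.4) * 100
= 74.4 / 174.4 * 100
= 42.66%

42.66%


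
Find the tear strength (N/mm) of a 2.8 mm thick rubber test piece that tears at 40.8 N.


Tear strength = force / thickness
= 40.8 / 2.8
= 14.57 N/mm

14.57 N/mm


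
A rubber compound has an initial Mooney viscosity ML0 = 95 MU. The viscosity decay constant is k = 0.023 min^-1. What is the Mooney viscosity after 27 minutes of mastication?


ML = ML0 * exp(-k * t)
ML = 95 * exp(-0.023 * 27)
ML = 95 * 0.5374
ML = 51.05 MU

51.05 MU


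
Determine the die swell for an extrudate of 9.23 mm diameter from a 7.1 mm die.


Die swell ratio = D_extrudate / D_die
= 9.23 / 7.1
= 1.3

Die swell = 1.3


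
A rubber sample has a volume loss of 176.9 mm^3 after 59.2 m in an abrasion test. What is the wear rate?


Rate = volume_loss / distance
= 176.9 / 59.2
= 2.988 mm^3/m

2.988 mm^3/m


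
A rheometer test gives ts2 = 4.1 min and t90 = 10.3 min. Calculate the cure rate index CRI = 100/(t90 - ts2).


CRI = 100 / (t90 - ts2)
= 100 / (10.3 - 4.1)
= 100 / 6.2
= 16.13 min^-1

16.13 min^-1


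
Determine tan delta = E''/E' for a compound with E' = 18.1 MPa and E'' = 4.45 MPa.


tan delta = E'' / E'
= 4.45 / 18.1
= 0.2459

tan delta = 0.2459


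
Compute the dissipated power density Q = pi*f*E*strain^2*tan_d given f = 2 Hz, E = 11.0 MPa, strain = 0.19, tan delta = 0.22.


Q = pi * f * E * strain^2 * tan_d
= pi * 2 * 11.0 * 0.19^2 * 0.22
= pi * 2 * 11.0 * 0.0361 * 0.22
= 0.5489

Q = 0.5489


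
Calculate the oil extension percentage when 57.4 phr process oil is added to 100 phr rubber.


Oil % = oil / (100 + oil) * 100
= 57.4 / (100 + 57.4) * 100
= 57.4 / 157.4 * 100
= 36.47%

36.47%


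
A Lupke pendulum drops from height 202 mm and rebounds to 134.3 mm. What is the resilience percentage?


Resilience = h_rebound / h_drop * 100
= 134.3 / 202 * 100
= 66.5%

66.5%


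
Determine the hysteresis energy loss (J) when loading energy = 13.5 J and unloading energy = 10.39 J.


Hysteresis loss = loading - unloading
= 13.5 - 10.39
= 3.11 J

3.11 J
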